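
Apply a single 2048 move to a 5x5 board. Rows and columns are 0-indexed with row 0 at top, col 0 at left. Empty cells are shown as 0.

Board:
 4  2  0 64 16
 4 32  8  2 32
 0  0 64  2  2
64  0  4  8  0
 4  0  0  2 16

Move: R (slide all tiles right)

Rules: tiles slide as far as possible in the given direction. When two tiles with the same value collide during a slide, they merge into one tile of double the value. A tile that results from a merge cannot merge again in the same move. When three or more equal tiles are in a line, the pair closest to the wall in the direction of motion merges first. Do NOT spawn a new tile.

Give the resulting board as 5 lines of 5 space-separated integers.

Answer:  0  4  2 64 16
 4 32  8  2 32
 0  0  0 64  4
 0  0 64  4  8
 0  0  4  2 16

Derivation:
Slide right:
row 0: [4, 2, 0, 64, 16] -> [0, 4, 2, 64, 16]
row 1: [4, 32, 8, 2, 32] -> [4, 32, 8, 2, 32]
row 2: [0, 0, 64, 2, 2] -> [0, 0, 0, 64, 4]
row 3: [64, 0, 4, 8, 0] -> [0, 0, 64, 4, 8]
row 4: [4, 0, 0, 2, 16] -> [0, 0, 4, 2, 16]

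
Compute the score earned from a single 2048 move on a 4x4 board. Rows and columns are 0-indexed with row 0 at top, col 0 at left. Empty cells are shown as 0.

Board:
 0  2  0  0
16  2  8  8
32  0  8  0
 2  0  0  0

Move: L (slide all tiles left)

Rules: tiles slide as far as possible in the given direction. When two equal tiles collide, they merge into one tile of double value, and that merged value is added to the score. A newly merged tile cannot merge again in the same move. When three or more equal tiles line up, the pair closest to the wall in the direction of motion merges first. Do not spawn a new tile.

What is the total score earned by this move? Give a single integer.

Answer: 16

Derivation:
Slide left:
row 0: [0, 2, 0, 0] -> [2, 0, 0, 0]  score +0 (running 0)
row 1: [16, 2, 8, 8] -> [16, 2, 16, 0]  score +16 (running 16)
row 2: [32, 0, 8, 0] -> [32, 8, 0, 0]  score +0 (running 16)
row 3: [2, 0, 0, 0] -> [2, 0, 0, 0]  score +0 (running 16)
Board after move:
 2  0  0  0
16  2 16  0
32  8  0  0
 2  0  0  0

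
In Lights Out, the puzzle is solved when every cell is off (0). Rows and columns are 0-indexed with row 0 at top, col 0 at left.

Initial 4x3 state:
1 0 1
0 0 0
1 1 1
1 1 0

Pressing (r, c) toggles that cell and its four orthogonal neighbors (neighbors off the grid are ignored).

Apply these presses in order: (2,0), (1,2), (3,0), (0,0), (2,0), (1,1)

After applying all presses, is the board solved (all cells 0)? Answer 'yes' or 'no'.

After press 1 at (2,0):
1 0 1
1 0 0
0 0 1
0 1 0

After press 2 at (1,2):
1 0 0
1 1 1
0 0 0
0 1 0

After press 3 at (3,0):
1 0 0
1 1 1
1 0 0
1 0 0

After press 4 at (0,0):
0 1 0
0 1 1
1 0 0
1 0 0

After press 5 at (2,0):
0 1 0
1 1 1
0 1 0
0 0 0

After press 6 at (1,1):
0 0 0
0 0 0
0 0 0
0 0 0

Lights still on: 0

Answer: yes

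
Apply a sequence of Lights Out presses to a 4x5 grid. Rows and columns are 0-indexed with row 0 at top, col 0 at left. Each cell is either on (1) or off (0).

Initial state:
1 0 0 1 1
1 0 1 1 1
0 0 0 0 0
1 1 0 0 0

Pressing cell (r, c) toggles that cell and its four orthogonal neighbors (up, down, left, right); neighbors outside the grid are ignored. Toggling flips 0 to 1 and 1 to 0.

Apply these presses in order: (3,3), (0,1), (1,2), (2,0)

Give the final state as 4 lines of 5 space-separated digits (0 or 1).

Answer: 0 1 0 1 1
0 0 0 0 1
1 1 1 1 0
0 1 1 1 1

Derivation:
After press 1 at (3,3):
1 0 0 1 1
1 0 1 1 1
0 0 0 1 0
1 1 1 1 1

After press 2 at (0,1):
0 1 1 1 1
1 1 1 1 1
0 0 0 1 0
1 1 1 1 1

After press 3 at (1,2):
0 1 0 1 1
1 0 0 0 1
0 0 1 1 0
1 1 1 1 1

After press 4 at (2,0):
0 1 0 1 1
0 0 0 0 1
1 1 1 1 0
0 1 1 1 1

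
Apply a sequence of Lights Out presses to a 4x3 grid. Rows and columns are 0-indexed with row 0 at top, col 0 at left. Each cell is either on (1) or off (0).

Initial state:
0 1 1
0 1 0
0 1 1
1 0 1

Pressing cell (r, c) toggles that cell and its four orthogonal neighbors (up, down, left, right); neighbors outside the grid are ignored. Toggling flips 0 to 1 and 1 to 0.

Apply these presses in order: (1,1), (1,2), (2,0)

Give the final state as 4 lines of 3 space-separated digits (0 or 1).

Answer: 0 0 0
0 1 0
1 1 0
0 0 1

Derivation:
After press 1 at (1,1):
0 0 1
1 0 1
0 0 1
1 0 1

After press 2 at (1,2):
0 0 0
1 1 0
0 0 0
1 0 1

After press 3 at (2,0):
0 0 0
0 1 0
1 1 0
0 0 1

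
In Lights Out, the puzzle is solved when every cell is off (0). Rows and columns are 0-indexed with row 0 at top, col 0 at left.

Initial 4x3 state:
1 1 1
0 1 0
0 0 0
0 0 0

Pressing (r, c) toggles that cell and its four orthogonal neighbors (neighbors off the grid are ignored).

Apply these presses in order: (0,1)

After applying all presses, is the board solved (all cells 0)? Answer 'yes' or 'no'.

After press 1 at (0,1):
0 0 0
0 0 0
0 0 0
0 0 0

Lights still on: 0

Answer: yes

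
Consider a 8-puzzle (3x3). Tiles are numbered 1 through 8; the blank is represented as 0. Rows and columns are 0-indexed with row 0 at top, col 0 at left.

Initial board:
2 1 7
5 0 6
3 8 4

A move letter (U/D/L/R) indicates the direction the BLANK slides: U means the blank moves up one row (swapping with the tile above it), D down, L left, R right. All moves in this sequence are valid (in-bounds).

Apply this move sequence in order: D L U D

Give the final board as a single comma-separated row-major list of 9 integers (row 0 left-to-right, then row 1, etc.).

After move 1 (D):
2 1 7
5 8 6
3 0 4

After move 2 (L):
2 1 7
5 8 6
0 3 4

After move 3 (U):
2 1 7
0 8 6
5 3 4

After move 4 (D):
2 1 7
5 8 6
0 3 4

Answer: 2, 1, 7, 5, 8, 6, 0, 3, 4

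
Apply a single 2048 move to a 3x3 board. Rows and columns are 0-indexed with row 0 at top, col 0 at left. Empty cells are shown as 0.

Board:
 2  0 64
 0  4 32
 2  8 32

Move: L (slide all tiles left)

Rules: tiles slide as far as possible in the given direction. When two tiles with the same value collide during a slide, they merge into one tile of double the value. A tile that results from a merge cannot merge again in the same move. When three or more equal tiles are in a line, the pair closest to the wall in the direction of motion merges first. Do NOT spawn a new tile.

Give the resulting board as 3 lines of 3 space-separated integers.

Slide left:
row 0: [2, 0, 64] -> [2, 64, 0]
row 1: [0, 4, 32] -> [4, 32, 0]
row 2: [2, 8, 32] -> [2, 8, 32]

Answer:  2 64  0
 4 32  0
 2  8 32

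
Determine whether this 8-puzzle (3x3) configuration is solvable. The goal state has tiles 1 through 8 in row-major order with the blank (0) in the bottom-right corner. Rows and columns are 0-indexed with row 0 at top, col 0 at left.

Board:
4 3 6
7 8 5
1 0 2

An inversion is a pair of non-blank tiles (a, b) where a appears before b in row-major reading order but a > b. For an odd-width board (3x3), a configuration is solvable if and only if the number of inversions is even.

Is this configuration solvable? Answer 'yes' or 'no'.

Inversions (pairs i<j in row-major order where tile[i] > tile[j] > 0): 16
16 is even, so the puzzle is solvable.

Answer: yes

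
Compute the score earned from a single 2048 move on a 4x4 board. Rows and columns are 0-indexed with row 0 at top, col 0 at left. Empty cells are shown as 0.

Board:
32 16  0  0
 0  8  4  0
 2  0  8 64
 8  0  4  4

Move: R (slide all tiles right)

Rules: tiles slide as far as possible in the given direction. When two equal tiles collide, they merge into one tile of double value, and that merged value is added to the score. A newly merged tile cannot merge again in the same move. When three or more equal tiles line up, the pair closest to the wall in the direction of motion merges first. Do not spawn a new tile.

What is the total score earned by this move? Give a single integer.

Answer: 8

Derivation:
Slide right:
row 0: [32, 16, 0, 0] -> [0, 0, 32, 16]  score +0 (running 0)
row 1: [0, 8, 4, 0] -> [0, 0, 8, 4]  score +0 (running 0)
row 2: [2, 0, 8, 64] -> [0, 2, 8, 64]  score +0 (running 0)
row 3: [8, 0, 4, 4] -> [0, 0, 8, 8]  score +8 (running 8)
Board after move:
 0  0 32 16
 0  0  8  4
 0  2  8 64
 0  0  8  8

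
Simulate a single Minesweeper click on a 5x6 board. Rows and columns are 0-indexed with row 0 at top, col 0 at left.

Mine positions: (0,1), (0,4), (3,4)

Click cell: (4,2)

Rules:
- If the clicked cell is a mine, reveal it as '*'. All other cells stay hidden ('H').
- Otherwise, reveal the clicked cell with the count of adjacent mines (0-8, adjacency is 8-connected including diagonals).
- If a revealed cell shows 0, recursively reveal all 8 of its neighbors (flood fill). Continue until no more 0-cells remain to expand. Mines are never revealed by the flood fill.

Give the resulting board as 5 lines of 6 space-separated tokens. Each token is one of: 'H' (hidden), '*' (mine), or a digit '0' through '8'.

H H H H H H
1 1 1 1 H H
0 0 0 1 H H
0 0 0 1 H H
0 0 0 1 H H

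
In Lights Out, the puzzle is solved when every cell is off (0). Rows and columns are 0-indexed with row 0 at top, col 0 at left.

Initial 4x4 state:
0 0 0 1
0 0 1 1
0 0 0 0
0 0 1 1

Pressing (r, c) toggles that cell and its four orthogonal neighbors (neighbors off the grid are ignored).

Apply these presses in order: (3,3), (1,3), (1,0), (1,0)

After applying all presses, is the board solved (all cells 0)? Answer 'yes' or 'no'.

After press 1 at (3,3):
0 0 0 1
0 0 1 1
0 0 0 1
0 0 0 0

After press 2 at (1,3):
0 0 0 0
0 0 0 0
0 0 0 0
0 0 0 0

After press 3 at (1,0):
1 0 0 0
1 1 0 0
1 0 0 0
0 0 0 0

After press 4 at (1,0):
0 0 0 0
0 0 0 0
0 0 0 0
0 0 0 0

Lights still on: 0

Answer: yes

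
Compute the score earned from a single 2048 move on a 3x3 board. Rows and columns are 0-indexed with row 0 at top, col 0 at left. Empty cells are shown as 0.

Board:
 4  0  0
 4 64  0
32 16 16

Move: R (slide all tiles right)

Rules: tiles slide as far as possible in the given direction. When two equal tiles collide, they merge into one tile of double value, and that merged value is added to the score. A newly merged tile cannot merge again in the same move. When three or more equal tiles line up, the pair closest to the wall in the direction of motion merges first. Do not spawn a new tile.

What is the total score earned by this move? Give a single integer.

Slide right:
row 0: [4, 0, 0] -> [0, 0, 4]  score +0 (running 0)
row 1: [4, 64, 0] -> [0, 4, 64]  score +0 (running 0)
row 2: [32, 16, 16] -> [0, 32, 32]  score +32 (running 32)
Board after move:
 0  0  4
 0  4 64
 0 32 32

Answer: 32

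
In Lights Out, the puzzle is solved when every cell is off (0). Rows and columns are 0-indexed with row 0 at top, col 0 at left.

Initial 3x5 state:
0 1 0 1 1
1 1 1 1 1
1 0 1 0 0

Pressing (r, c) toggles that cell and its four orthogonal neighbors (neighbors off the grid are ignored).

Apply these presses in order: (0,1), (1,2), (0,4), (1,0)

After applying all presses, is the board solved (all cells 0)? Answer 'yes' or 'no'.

Answer: yes

Derivation:
After press 1 at (0,1):
1 0 1 1 1
1 0 1 1 1
1 0 1 0 0

After press 2 at (1,2):
1 0 0 1 1
1 1 0 0 1
1 0 0 0 0

After press 3 at (0,4):
1 0 0 0 0
1 1 0 0 0
1 0 0 0 0

After press 4 at (1,0):
0 0 0 0 0
0 0 0 0 0
0 0 0 0 0

Lights still on: 0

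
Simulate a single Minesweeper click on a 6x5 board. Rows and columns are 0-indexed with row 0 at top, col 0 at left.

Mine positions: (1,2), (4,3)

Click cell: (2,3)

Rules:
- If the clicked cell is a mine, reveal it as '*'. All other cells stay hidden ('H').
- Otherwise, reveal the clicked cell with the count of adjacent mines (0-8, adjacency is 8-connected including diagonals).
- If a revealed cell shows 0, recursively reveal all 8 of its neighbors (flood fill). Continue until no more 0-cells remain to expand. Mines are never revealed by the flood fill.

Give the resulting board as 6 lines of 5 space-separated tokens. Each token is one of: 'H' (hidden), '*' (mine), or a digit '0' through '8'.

H H H H H
H H H H H
H H H 1 H
H H H H H
H H H H H
H H H H H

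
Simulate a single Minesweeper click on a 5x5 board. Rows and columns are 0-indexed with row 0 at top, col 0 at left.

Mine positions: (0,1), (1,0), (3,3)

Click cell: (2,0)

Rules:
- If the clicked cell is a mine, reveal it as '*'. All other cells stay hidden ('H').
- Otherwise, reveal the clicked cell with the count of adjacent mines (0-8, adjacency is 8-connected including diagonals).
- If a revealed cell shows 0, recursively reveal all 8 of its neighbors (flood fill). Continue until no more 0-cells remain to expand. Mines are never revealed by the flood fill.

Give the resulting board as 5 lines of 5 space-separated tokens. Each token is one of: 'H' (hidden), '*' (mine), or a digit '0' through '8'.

H H H H H
H H H H H
1 H H H H
H H H H H
H H H H H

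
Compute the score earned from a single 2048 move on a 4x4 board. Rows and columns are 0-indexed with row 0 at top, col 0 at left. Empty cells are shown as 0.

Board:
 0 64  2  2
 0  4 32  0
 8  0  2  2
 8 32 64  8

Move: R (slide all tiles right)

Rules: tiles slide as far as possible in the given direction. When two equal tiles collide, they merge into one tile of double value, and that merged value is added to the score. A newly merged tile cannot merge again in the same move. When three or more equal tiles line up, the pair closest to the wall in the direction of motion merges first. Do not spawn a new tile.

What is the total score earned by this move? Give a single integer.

Slide right:
row 0: [0, 64, 2, 2] -> [0, 0, 64, 4]  score +4 (running 4)
row 1: [0, 4, 32, 0] -> [0, 0, 4, 32]  score +0 (running 4)
row 2: [8, 0, 2, 2] -> [0, 0, 8, 4]  score +4 (running 8)
row 3: [8, 32, 64, 8] -> [8, 32, 64, 8]  score +0 (running 8)
Board after move:
 0  0 64  4
 0  0  4 32
 0  0  8  4
 8 32 64  8

Answer: 8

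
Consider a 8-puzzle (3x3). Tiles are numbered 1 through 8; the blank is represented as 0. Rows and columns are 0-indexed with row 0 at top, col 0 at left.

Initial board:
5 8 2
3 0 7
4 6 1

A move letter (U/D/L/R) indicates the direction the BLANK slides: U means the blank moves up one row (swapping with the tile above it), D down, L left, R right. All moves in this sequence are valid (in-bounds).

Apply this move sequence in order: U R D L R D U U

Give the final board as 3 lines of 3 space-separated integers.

After move 1 (U):
5 0 2
3 8 7
4 6 1

After move 2 (R):
5 2 0
3 8 7
4 6 1

After move 3 (D):
5 2 7
3 8 0
4 6 1

After move 4 (L):
5 2 7
3 0 8
4 6 1

After move 5 (R):
5 2 7
3 8 0
4 6 1

After move 6 (D):
5 2 7
3 8 1
4 6 0

After move 7 (U):
5 2 7
3 8 0
4 6 1

After move 8 (U):
5 2 0
3 8 7
4 6 1

Answer: 5 2 0
3 8 7
4 6 1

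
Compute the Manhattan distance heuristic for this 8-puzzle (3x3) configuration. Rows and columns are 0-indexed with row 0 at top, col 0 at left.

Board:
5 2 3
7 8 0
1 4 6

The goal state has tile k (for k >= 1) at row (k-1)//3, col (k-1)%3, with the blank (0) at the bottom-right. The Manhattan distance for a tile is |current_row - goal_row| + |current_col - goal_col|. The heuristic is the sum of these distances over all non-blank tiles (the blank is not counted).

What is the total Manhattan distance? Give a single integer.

Tile 5: at (0,0), goal (1,1), distance |0-1|+|0-1| = 2
Tile 2: at (0,1), goal (0,1), distance |0-0|+|1-1| = 0
Tile 3: at (0,2), goal (0,2), distance |0-0|+|2-2| = 0
Tile 7: at (1,0), goal (2,0), distance |1-2|+|0-0| = 1
Tile 8: at (1,1), goal (2,1), distance |1-2|+|1-1| = 1
Tile 1: at (2,0), goal (0,0), distance |2-0|+|0-0| = 2
Tile 4: at (2,1), goal (1,0), distance |2-1|+|1-0| = 2
Tile 6: at (2,2), goal (1,2), distance |2-1|+|2-2| = 1
Sum: 2 + 0 + 0 + 1 + 1 + 2 + 2 + 1 = 9

Answer: 9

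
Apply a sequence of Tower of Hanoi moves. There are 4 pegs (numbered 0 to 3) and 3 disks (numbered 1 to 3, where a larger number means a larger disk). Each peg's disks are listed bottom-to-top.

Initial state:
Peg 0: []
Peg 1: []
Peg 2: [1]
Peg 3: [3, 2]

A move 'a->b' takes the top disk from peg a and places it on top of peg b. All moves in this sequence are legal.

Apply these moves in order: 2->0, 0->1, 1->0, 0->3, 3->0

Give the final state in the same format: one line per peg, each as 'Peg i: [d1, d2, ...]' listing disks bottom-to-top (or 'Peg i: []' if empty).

Answer: Peg 0: [1]
Peg 1: []
Peg 2: []
Peg 3: [3, 2]

Derivation:
After move 1 (2->0):
Peg 0: [1]
Peg 1: []
Peg 2: []
Peg 3: [3, 2]

After move 2 (0->1):
Peg 0: []
Peg 1: [1]
Peg 2: []
Peg 3: [3, 2]

After move 3 (1->0):
Peg 0: [1]
Peg 1: []
Peg 2: []
Peg 3: [3, 2]

After move 4 (0->3):
Peg 0: []
Peg 1: []
Peg 2: []
Peg 3: [3, 2, 1]

After move 5 (3->0):
Peg 0: [1]
Peg 1: []
Peg 2: []
Peg 3: [3, 2]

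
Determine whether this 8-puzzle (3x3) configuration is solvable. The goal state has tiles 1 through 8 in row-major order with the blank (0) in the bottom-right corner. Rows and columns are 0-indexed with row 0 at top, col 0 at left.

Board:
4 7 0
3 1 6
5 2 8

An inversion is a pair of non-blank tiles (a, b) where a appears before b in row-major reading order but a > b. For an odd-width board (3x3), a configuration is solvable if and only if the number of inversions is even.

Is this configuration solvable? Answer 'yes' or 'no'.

Answer: no

Derivation:
Inversions (pairs i<j in row-major order where tile[i] > tile[j] > 0): 13
13 is odd, so the puzzle is not solvable.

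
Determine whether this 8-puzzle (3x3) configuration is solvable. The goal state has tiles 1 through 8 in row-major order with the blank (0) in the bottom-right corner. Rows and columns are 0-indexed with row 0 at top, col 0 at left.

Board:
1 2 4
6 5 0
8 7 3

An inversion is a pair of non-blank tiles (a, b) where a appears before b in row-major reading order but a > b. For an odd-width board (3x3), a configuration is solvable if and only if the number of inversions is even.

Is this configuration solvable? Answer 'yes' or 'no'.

Inversions (pairs i<j in row-major order where tile[i] > tile[j] > 0): 7
7 is odd, so the puzzle is not solvable.

Answer: no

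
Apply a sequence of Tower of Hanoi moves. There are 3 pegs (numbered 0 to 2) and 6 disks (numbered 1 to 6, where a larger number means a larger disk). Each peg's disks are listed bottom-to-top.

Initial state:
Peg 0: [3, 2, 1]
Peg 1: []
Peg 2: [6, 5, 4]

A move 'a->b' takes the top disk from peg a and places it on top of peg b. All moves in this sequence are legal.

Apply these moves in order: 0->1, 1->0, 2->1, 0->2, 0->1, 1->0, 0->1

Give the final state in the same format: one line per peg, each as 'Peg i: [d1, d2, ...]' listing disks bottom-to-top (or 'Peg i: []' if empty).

Answer: Peg 0: [3]
Peg 1: [4, 2]
Peg 2: [6, 5, 1]

Derivation:
After move 1 (0->1):
Peg 0: [3, 2]
Peg 1: [1]
Peg 2: [6, 5, 4]

After move 2 (1->0):
Peg 0: [3, 2, 1]
Peg 1: []
Peg 2: [6, 5, 4]

After move 3 (2->1):
Peg 0: [3, 2, 1]
Peg 1: [4]
Peg 2: [6, 5]

After move 4 (0->2):
Peg 0: [3, 2]
Peg 1: [4]
Peg 2: [6, 5, 1]

After move 5 (0->1):
Peg 0: [3]
Peg 1: [4, 2]
Peg 2: [6, 5, 1]

After move 6 (1->0):
Peg 0: [3, 2]
Peg 1: [4]
Peg 2: [6, 5, 1]

After move 7 (0->1):
Peg 0: [3]
Peg 1: [4, 2]
Peg 2: [6, 5, 1]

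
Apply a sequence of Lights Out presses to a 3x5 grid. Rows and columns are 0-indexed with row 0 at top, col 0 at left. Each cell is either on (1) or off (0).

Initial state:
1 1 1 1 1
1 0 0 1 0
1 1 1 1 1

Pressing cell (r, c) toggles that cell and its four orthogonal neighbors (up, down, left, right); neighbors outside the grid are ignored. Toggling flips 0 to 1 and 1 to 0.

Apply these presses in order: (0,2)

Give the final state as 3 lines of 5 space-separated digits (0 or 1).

Answer: 1 0 0 0 1
1 0 1 1 0
1 1 1 1 1

Derivation:
After press 1 at (0,2):
1 0 0 0 1
1 0 1 1 0
1 1 1 1 1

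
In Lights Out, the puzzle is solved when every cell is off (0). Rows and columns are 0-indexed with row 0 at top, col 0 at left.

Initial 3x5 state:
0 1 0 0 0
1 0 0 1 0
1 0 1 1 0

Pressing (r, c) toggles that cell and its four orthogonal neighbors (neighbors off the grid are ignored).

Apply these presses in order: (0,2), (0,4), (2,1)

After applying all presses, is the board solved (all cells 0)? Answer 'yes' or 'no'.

After press 1 at (0,2):
0 0 1 1 0
1 0 1 1 0
1 0 1 1 0

After press 2 at (0,4):
0 0 1 0 1
1 0 1 1 1
1 0 1 1 0

After press 3 at (2,1):
0 0 1 0 1
1 1 1 1 1
0 1 0 1 0

Lights still on: 9

Answer: no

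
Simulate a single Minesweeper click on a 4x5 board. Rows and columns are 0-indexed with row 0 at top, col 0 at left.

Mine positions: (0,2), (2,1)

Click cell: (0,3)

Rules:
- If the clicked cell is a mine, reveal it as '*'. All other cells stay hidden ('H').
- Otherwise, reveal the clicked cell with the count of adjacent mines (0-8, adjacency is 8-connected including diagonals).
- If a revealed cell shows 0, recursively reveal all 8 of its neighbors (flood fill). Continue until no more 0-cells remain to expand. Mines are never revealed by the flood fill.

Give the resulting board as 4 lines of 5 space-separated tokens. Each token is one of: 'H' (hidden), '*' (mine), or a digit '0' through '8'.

H H H 1 H
H H H H H
H H H H H
H H H H H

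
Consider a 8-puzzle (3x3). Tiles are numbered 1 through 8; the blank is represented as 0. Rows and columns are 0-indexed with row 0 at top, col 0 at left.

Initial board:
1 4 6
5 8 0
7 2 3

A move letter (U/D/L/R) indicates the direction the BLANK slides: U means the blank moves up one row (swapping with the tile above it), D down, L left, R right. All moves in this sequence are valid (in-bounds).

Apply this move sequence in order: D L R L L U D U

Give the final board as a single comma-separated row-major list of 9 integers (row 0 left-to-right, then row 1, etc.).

After move 1 (D):
1 4 6
5 8 3
7 2 0

After move 2 (L):
1 4 6
5 8 3
7 0 2

After move 3 (R):
1 4 6
5 8 3
7 2 0

After move 4 (L):
1 4 6
5 8 3
7 0 2

After move 5 (L):
1 4 6
5 8 3
0 7 2

After move 6 (U):
1 4 6
0 8 3
5 7 2

After move 7 (D):
1 4 6
5 8 3
0 7 2

After move 8 (U):
1 4 6
0 8 3
5 7 2

Answer: 1, 4, 6, 0, 8, 3, 5, 7, 2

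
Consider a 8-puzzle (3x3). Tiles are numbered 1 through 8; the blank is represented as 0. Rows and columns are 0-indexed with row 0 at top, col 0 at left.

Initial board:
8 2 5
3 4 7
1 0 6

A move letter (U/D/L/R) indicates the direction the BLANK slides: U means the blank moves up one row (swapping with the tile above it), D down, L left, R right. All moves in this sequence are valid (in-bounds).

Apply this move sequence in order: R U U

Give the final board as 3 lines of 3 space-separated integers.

Answer: 8 2 0
3 4 5
1 6 7

Derivation:
After move 1 (R):
8 2 5
3 4 7
1 6 0

After move 2 (U):
8 2 5
3 4 0
1 6 7

After move 3 (U):
8 2 0
3 4 5
1 6 7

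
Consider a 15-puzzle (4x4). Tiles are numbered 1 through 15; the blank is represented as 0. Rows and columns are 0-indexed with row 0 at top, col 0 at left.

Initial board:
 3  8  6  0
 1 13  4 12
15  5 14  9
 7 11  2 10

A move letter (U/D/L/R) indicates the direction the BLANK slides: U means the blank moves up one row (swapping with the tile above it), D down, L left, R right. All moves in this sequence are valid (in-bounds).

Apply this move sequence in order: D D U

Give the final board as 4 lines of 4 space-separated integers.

Answer:  3  8  6 12
 1 13  4  0
15  5 14  9
 7 11  2 10

Derivation:
After move 1 (D):
 3  8  6 12
 1 13  4  0
15  5 14  9
 7 11  2 10

After move 2 (D):
 3  8  6 12
 1 13  4  9
15  5 14  0
 7 11  2 10

After move 3 (U):
 3  8  6 12
 1 13  4  0
15  5 14  9
 7 11  2 10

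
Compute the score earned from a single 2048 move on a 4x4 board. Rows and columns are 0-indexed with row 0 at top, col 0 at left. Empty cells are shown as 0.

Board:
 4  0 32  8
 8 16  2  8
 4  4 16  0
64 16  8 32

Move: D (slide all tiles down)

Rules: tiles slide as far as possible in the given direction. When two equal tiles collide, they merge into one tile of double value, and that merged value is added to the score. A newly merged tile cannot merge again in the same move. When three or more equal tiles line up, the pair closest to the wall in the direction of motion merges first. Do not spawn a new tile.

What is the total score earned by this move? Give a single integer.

Answer: 16

Derivation:
Slide down:
col 0: [4, 8, 4, 64] -> [4, 8, 4, 64]  score +0 (running 0)
col 1: [0, 16, 4, 16] -> [0, 16, 4, 16]  score +0 (running 0)
col 2: [32, 2, 16, 8] -> [32, 2, 16, 8]  score +0 (running 0)
col 3: [8, 8, 0, 32] -> [0, 0, 16, 32]  score +16 (running 16)
Board after move:
 4  0 32  0
 8 16  2  0
 4  4 16 16
64 16  8 32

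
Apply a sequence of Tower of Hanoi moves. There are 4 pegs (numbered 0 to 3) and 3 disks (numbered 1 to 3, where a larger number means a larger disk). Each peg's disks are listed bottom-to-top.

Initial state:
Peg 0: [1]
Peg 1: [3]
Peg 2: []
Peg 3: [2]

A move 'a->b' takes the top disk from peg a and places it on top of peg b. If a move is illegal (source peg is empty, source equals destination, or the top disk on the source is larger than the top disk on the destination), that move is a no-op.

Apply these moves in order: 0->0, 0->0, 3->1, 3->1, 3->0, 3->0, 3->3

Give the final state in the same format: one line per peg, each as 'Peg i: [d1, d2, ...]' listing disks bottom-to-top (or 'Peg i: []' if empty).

After move 1 (0->0):
Peg 0: [1]
Peg 1: [3]
Peg 2: []
Peg 3: [2]

After move 2 (0->0):
Peg 0: [1]
Peg 1: [3]
Peg 2: []
Peg 3: [2]

After move 3 (3->1):
Peg 0: [1]
Peg 1: [3, 2]
Peg 2: []
Peg 3: []

After move 4 (3->1):
Peg 0: [1]
Peg 1: [3, 2]
Peg 2: []
Peg 3: []

After move 5 (3->0):
Peg 0: [1]
Peg 1: [3, 2]
Peg 2: []
Peg 3: []

After move 6 (3->0):
Peg 0: [1]
Peg 1: [3, 2]
Peg 2: []
Peg 3: []

After move 7 (3->3):
Peg 0: [1]
Peg 1: [3, 2]
Peg 2: []
Peg 3: []

Answer: Peg 0: [1]
Peg 1: [3, 2]
Peg 2: []
Peg 3: []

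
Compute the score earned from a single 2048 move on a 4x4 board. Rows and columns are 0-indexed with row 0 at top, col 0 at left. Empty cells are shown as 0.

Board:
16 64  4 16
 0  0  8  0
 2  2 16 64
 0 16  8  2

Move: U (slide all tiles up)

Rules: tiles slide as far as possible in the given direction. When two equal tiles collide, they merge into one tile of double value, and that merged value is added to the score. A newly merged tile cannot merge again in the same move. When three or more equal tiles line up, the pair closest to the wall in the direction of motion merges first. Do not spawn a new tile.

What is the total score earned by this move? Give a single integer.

Answer: 0

Derivation:
Slide up:
col 0: [16, 0, 2, 0] -> [16, 2, 0, 0]  score +0 (running 0)
col 1: [64, 0, 2, 16] -> [64, 2, 16, 0]  score +0 (running 0)
col 2: [4, 8, 16, 8] -> [4, 8, 16, 8]  score +0 (running 0)
col 3: [16, 0, 64, 2] -> [16, 64, 2, 0]  score +0 (running 0)
Board after move:
16 64  4 16
 2  2  8 64
 0 16 16  2
 0  0  8  0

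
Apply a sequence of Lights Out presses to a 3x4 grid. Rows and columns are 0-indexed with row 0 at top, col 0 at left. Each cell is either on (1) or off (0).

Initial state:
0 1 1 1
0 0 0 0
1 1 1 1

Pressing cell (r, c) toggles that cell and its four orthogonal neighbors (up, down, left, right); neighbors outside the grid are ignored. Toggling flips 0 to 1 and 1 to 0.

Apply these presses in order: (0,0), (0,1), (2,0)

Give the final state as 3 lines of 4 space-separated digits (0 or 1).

Answer: 0 1 0 1
0 1 0 0
0 0 1 1

Derivation:
After press 1 at (0,0):
1 0 1 1
1 0 0 0
1 1 1 1

After press 2 at (0,1):
0 1 0 1
1 1 0 0
1 1 1 1

After press 3 at (2,0):
0 1 0 1
0 1 0 0
0 0 1 1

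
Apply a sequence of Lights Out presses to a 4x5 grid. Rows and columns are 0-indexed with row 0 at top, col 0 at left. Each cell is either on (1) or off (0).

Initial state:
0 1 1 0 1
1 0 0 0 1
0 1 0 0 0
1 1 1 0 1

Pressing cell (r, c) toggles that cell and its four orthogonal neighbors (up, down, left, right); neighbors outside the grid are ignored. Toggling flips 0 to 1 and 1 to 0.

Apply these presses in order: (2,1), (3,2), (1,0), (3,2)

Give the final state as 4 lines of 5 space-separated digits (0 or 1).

Answer: 1 1 1 0 1
0 0 0 0 1
0 0 1 0 0
1 0 1 0 1

Derivation:
After press 1 at (2,1):
0 1 1 0 1
1 1 0 0 1
1 0 1 0 0
1 0 1 0 1

After press 2 at (3,2):
0 1 1 0 1
1 1 0 0 1
1 0 0 0 0
1 1 0 1 1

After press 3 at (1,0):
1 1 1 0 1
0 0 0 0 1
0 0 0 0 0
1 1 0 1 1

After press 4 at (3,2):
1 1 1 0 1
0 0 0 0 1
0 0 1 0 0
1 0 1 0 1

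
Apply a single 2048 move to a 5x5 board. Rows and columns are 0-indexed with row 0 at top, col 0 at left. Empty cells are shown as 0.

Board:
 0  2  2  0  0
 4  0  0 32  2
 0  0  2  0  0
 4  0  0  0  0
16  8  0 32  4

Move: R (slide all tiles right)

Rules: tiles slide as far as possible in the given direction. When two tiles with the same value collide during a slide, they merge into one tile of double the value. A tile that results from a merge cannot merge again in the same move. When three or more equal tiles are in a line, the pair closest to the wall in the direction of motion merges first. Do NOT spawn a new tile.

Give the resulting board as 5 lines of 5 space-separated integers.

Slide right:
row 0: [0, 2, 2, 0, 0] -> [0, 0, 0, 0, 4]
row 1: [4, 0, 0, 32, 2] -> [0, 0, 4, 32, 2]
row 2: [0, 0, 2, 0, 0] -> [0, 0, 0, 0, 2]
row 3: [4, 0, 0, 0, 0] -> [0, 0, 0, 0, 4]
row 4: [16, 8, 0, 32, 4] -> [0, 16, 8, 32, 4]

Answer:  0  0  0  0  4
 0  0  4 32  2
 0  0  0  0  2
 0  0  0  0  4
 0 16  8 32  4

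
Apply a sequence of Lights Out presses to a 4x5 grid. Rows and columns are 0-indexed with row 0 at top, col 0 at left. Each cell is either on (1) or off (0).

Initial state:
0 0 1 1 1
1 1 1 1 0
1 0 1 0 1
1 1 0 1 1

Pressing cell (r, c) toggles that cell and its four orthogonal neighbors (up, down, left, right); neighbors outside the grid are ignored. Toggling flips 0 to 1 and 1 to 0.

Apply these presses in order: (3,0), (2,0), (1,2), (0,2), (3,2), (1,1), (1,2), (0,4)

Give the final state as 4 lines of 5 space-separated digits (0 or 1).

Answer: 0 0 0 1 0
1 0 1 1 1
1 0 0 0 1
1 1 1 0 1

Derivation:
After press 1 at (3,0):
0 0 1 1 1
1 1 1 1 0
0 0 1 0 1
0 0 0 1 1

After press 2 at (2,0):
0 0 1 1 1
0 1 1 1 0
1 1 1 0 1
1 0 0 1 1

After press 3 at (1,2):
0 0 0 1 1
0 0 0 0 0
1 1 0 0 1
1 0 0 1 1

After press 4 at (0,2):
0 1 1 0 1
0 0 1 0 0
1 1 0 0 1
1 0 0 1 1

After press 5 at (3,2):
0 1 1 0 1
0 0 1 0 0
1 1 1 0 1
1 1 1 0 1

After press 6 at (1,1):
0 0 1 0 1
1 1 0 0 0
1 0 1 0 1
1 1 1 0 1

After press 7 at (1,2):
0 0 0 0 1
1 0 1 1 0
1 0 0 0 1
1 1 1 0 1

After press 8 at (0,4):
0 0 0 1 0
1 0 1 1 1
1 0 0 0 1
1 1 1 0 1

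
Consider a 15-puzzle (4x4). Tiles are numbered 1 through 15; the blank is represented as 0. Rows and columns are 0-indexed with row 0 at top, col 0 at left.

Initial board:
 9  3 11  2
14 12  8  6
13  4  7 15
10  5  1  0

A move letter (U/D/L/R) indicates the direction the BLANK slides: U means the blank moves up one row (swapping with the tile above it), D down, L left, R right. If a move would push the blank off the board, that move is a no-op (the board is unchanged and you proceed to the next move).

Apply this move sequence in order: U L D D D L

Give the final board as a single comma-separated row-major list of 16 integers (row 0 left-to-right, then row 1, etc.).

Answer: 9, 3, 11, 2, 14, 12, 8, 6, 13, 4, 1, 7, 10, 0, 5, 15

Derivation:
After move 1 (U):
 9  3 11  2
14 12  8  6
13  4  7  0
10  5  1 15

After move 2 (L):
 9  3 11  2
14 12  8  6
13  4  0  7
10  5  1 15

After move 3 (D):
 9  3 11  2
14 12  8  6
13  4  1  7
10  5  0 15

After move 4 (D):
 9  3 11  2
14 12  8  6
13  4  1  7
10  5  0 15

After move 5 (D):
 9  3 11  2
14 12  8  6
13  4  1  7
10  5  0 15

After move 6 (L):
 9  3 11  2
14 12  8  6
13  4  1  7
10  0  5 15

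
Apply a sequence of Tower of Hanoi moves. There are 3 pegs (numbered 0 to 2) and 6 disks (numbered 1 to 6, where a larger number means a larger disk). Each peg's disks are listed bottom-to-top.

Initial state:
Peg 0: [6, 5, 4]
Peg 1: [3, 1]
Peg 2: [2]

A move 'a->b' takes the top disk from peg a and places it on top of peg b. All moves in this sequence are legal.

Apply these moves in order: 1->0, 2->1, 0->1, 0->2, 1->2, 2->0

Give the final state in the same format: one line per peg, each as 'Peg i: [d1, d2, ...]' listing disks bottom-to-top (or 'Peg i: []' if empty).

After move 1 (1->0):
Peg 0: [6, 5, 4, 1]
Peg 1: [3]
Peg 2: [2]

After move 2 (2->1):
Peg 0: [6, 5, 4, 1]
Peg 1: [3, 2]
Peg 2: []

After move 3 (0->1):
Peg 0: [6, 5, 4]
Peg 1: [3, 2, 1]
Peg 2: []

After move 4 (0->2):
Peg 0: [6, 5]
Peg 1: [3, 2, 1]
Peg 2: [4]

After move 5 (1->2):
Peg 0: [6, 5]
Peg 1: [3, 2]
Peg 2: [4, 1]

After move 6 (2->0):
Peg 0: [6, 5, 1]
Peg 1: [3, 2]
Peg 2: [4]

Answer: Peg 0: [6, 5, 1]
Peg 1: [3, 2]
Peg 2: [4]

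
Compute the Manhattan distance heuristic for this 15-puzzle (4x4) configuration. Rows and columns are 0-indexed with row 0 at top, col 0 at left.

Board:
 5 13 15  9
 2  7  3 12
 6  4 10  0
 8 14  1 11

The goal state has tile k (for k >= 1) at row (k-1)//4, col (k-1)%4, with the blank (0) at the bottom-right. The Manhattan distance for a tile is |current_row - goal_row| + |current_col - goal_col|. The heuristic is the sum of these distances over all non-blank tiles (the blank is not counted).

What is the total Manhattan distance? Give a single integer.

Answer: 37

Derivation:
Tile 5: (0,0)->(1,0) = 1
Tile 13: (0,1)->(3,0) = 4
Tile 15: (0,2)->(3,2) = 3
Tile 9: (0,3)->(2,0) = 5
Tile 2: (1,0)->(0,1) = 2
Tile 7: (1,1)->(1,2) = 1
Tile 3: (1,2)->(0,2) = 1
Tile 12: (1,3)->(2,3) = 1
Tile 6: (2,0)->(1,1) = 2
Tile 4: (2,1)->(0,3) = 4
Tile 10: (2,2)->(2,1) = 1
Tile 8: (3,0)->(1,3) = 5
Tile 14: (3,1)->(3,1) = 0
Tile 1: (3,2)->(0,0) = 5
Tile 11: (3,3)->(2,2) = 2
Sum: 1 + 4 + 3 + 5 + 2 + 1 + 1 + 1 + 2 + 4 + 1 + 5 + 0 + 5 + 2 = 37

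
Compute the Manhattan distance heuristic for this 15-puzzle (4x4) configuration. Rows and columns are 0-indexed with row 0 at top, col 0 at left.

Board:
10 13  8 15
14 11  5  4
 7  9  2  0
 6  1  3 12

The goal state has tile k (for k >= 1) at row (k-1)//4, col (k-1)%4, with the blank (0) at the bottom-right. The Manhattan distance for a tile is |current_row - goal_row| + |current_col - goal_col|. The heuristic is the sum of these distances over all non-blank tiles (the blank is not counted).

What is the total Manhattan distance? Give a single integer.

Tile 10: at (0,0), goal (2,1), distance |0-2|+|0-1| = 3
Tile 13: at (0,1), goal (3,0), distance |0-3|+|1-0| = 4
Tile 8: at (0,2), goal (1,3), distance |0-1|+|2-3| = 2
Tile 15: at (0,3), goal (3,2), distance |0-3|+|3-2| = 4
Tile 14: at (1,0), goal (3,1), distance |1-3|+|0-1| = 3
Tile 11: at (1,1), goal (2,2), distance |1-2|+|1-2| = 2
Tile 5: at (1,2), goal (1,0), distance |1-1|+|2-0| = 2
Tile 4: at (1,3), goal (0,3), distance |1-0|+|3-3| = 1
Tile 7: at (2,0), goal (1,2), distance |2-1|+|0-2| = 3
Tile 9: at (2,1), goal (2,0), distance |2-2|+|1-0| = 1
Tile 2: at (2,2), goal (0,1), distance |2-0|+|2-1| = 3
Tile 6: at (3,0), goal (1,1), distance |3-1|+|0-1| = 3
Tile 1: at (3,1), goal (0,0), distance |3-0|+|1-0| = 4
Tile 3: at (3,2), goal (0,2), distance |3-0|+|2-2| = 3
Tile 12: at (3,3), goal (2,3), distance |3-2|+|3-3| = 1
Sum: 3 + 4 + 2 + 4 + 3 + 2 + 2 + 1 + 3 + 1 + 3 + 3 + 4 + 3 + 1 = 39

Answer: 39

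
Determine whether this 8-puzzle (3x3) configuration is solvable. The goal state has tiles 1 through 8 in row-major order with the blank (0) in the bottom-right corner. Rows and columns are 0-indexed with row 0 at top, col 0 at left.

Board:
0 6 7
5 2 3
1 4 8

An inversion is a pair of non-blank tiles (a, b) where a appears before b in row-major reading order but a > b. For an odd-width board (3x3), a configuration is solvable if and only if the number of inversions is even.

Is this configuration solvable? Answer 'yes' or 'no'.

Inversions (pairs i<j in row-major order where tile[i] > tile[j] > 0): 16
16 is even, so the puzzle is solvable.

Answer: yes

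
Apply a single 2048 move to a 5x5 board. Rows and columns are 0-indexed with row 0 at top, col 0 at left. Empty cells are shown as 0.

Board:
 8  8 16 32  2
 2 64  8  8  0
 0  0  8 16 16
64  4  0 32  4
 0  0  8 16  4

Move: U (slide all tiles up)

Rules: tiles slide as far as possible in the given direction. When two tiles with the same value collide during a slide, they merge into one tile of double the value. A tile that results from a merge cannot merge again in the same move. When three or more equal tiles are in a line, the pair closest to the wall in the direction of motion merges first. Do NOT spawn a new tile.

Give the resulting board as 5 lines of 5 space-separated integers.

Answer:  8  8 16 32  2
 2 64 16  8 16
64  4  8 16  8
 0  0  0 32  0
 0  0  0 16  0

Derivation:
Slide up:
col 0: [8, 2, 0, 64, 0] -> [8, 2, 64, 0, 0]
col 1: [8, 64, 0, 4, 0] -> [8, 64, 4, 0, 0]
col 2: [16, 8, 8, 0, 8] -> [16, 16, 8, 0, 0]
col 3: [32, 8, 16, 32, 16] -> [32, 8, 16, 32, 16]
col 4: [2, 0, 16, 4, 4] -> [2, 16, 8, 0, 0]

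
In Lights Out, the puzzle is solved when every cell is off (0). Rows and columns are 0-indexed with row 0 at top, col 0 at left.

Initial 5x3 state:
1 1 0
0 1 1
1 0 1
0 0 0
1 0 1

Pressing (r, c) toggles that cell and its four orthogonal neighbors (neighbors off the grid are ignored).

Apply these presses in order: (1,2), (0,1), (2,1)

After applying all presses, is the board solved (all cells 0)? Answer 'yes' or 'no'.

Answer: no

Derivation:
After press 1 at (1,2):
1 1 1
0 0 0
1 0 0
0 0 0
1 0 1

After press 2 at (0,1):
0 0 0
0 1 0
1 0 0
0 0 0
1 0 1

After press 3 at (2,1):
0 0 0
0 0 0
0 1 1
0 1 0
1 0 1

Lights still on: 5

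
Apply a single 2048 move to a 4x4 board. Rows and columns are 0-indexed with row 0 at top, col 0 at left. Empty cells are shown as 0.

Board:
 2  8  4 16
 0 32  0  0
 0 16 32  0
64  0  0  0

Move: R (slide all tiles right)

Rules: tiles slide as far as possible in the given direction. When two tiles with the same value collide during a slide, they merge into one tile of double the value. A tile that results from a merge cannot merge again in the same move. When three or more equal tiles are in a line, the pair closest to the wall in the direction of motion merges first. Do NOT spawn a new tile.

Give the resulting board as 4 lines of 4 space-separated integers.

Slide right:
row 0: [2, 8, 4, 16] -> [2, 8, 4, 16]
row 1: [0, 32, 0, 0] -> [0, 0, 0, 32]
row 2: [0, 16, 32, 0] -> [0, 0, 16, 32]
row 3: [64, 0, 0, 0] -> [0, 0, 0, 64]

Answer:  2  8  4 16
 0  0  0 32
 0  0 16 32
 0  0  0 64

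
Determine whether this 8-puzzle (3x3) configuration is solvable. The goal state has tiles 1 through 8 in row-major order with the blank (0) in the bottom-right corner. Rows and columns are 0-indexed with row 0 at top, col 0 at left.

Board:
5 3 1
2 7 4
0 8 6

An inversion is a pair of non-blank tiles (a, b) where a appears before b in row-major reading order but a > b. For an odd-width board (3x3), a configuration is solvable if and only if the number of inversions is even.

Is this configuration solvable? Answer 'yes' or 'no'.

Inversions (pairs i<j in row-major order where tile[i] > tile[j] > 0): 9
9 is odd, so the puzzle is not solvable.

Answer: no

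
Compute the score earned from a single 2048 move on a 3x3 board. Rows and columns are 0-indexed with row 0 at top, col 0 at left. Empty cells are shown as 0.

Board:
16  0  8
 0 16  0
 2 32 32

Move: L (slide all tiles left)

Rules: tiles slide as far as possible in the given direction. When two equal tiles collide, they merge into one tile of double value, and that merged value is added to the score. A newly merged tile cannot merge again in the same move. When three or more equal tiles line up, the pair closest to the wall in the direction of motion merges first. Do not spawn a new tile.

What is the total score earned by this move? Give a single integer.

Answer: 64

Derivation:
Slide left:
row 0: [16, 0, 8] -> [16, 8, 0]  score +0 (running 0)
row 1: [0, 16, 0] -> [16, 0, 0]  score +0 (running 0)
row 2: [2, 32, 32] -> [2, 64, 0]  score +64 (running 64)
Board after move:
16  8  0
16  0  0
 2 64  0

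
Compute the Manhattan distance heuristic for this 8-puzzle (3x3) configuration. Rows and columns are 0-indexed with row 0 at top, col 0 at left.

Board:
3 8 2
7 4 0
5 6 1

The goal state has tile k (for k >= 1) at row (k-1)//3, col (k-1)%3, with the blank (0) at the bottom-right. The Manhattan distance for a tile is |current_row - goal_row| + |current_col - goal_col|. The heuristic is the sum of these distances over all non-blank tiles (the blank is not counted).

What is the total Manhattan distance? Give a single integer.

Tile 3: at (0,0), goal (0,2), distance |0-0|+|0-2| = 2
Tile 8: at (0,1), goal (2,1), distance |0-2|+|1-1| = 2
Tile 2: at (0,2), goal (0,1), distance |0-0|+|2-1| = 1
Tile 7: at (1,0), goal (2,0), distance |1-2|+|0-0| = 1
Tile 4: at (1,1), goal (1,0), distance |1-1|+|1-0| = 1
Tile 5: at (2,0), goal (1,1), distance |2-1|+|0-1| = 2
Tile 6: at (2,1), goal (1,2), distance |2-1|+|1-2| = 2
Tile 1: at (2,2), goal (0,0), distance |2-0|+|2-0| = 4
Sum: 2 + 2 + 1 + 1 + 1 + 2 + 2 + 4 = 15

Answer: 15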